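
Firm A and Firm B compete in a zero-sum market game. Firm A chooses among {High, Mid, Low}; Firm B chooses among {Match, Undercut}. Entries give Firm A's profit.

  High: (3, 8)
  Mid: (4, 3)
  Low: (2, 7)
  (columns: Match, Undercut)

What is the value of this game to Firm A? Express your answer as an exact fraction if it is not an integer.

Row minima: High → 3, Mid → 3, Low → 2; maximin = 3.
Column maxima: Match → 4, Undercut → 8; minimax = 4.
3 ≠ 4, so there is no saddle point; optimal play is mixed.
Low is strictly dominated by High, so Firm A never plays it.
On the remaining 2×2 (High, Mid vs Match, Undercut):
Let Firm A play High with probability p. Expected payoff against Match: 3p + 4(1−p) = −p + 4; against Undercut: 8p + 3(1−p) = 5p + 3.
Setting these equal: −p + 4 = 5p + 3 ⇒ −6p = -1 ⇒ p = 1/6, and the value is (-1)·(1/6) + 4 = 23/6.
For Firm B: with q = P(Match), equating High's and Mid's payoffs gives −5q + 8 = q + 3 ⇒ q = 5/6.

23/6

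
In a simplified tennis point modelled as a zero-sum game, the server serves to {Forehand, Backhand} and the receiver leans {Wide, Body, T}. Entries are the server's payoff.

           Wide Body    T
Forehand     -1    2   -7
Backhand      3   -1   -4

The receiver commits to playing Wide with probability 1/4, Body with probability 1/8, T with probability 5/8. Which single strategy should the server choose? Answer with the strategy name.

Expected payoff of Forehand: (1/4)·(-1) + (1/8)·2 + (5/8)·(-7) = -35/8.
Expected payoff of Backhand: (1/4)·3 + (1/8)·(-1) + (5/8)·(-4) = -15/8.
The largest is -15/8, so the server's best response is Backhand.

Backhand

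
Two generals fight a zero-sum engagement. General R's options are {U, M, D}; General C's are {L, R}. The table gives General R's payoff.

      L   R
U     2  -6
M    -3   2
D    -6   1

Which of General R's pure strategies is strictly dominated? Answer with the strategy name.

M gives a strictly higher payoff than D against every column: -3 > -6, 2 > 1.
So D is strictly dominated and General R never plays it.

D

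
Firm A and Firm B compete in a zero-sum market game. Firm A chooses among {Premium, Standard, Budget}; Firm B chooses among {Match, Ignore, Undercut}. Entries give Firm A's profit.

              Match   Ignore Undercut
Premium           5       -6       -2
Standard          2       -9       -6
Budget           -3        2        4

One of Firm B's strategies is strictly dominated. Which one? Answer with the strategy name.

Undercut

Ignore holds Firm A's payoff strictly below Undercut in every row: -6 < -2, -9 < -6, 2 < 4.
So Undercut is strictly dominated for Firm B.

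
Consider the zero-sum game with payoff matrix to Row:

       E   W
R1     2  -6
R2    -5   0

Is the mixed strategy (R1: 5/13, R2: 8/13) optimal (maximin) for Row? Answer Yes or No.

Against E this mix gives (5/13)·2 + (8/13)·(-5) = -30/13.
Against W this mix gives (5/13)·(-6) + (8/13)·0 = -30/13.
All of Column's active replies (E, W) yield -30/13, and no column does worse for Row. The mix makes Column indifferent and guarantees -30/13, so it is optimal.

Yes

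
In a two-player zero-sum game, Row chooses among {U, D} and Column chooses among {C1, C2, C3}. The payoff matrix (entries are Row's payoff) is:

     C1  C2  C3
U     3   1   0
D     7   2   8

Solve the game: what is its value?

2

Row minima: U → 0, D → 2; maximin = 2.
Column maxima: C1 → 7, C2 → 2, C3 → 8; minimax = 2.
Since maximin = minimax = 2, there is a saddle point and the value is 2.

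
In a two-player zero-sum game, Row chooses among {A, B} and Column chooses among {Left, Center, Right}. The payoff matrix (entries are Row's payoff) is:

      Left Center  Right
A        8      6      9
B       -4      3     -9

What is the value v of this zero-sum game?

Row minima: A → 6, B → -9; maximin = 6.
Column maxima: Left → 8, Center → 6, Right → 9; minimax = 6.
Since maximin = minimax = 6, there is a saddle point and the value is 6.

6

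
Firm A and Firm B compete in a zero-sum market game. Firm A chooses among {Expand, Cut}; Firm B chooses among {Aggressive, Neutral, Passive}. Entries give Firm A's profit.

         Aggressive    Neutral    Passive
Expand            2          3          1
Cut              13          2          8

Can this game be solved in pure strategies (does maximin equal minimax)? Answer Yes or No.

Row minima: Expand → 1, Cut → 2; maximin = 2.
Column maxima: Aggressive → 13, Neutral → 3, Passive → 8; minimax = 3.
2 ≠ 3, so no pure-strategy equilibrium exists.

No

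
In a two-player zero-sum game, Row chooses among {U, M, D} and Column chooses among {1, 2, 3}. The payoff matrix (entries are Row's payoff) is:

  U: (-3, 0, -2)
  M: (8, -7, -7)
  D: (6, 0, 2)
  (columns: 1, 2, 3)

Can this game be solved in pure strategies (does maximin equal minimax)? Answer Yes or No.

Row minima: U → -3, M → -7, D → 0; maximin = 0.
Column maxima: 1 → 8, 2 → 0, 3 → 2; minimax = 0.
maximin = minimax = 0, so a saddle point exists.

Yes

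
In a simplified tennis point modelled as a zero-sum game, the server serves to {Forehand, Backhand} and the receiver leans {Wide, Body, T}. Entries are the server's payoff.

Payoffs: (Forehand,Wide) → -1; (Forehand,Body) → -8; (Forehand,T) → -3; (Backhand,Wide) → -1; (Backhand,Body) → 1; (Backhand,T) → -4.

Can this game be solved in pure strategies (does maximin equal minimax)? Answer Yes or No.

No

Row minima: Forehand → -8, Backhand → -4; maximin = -4.
Column maxima: Wide → -1, Body → 1, T → -3; minimax = -3.
-4 ≠ -3, so no pure-strategy equilibrium exists.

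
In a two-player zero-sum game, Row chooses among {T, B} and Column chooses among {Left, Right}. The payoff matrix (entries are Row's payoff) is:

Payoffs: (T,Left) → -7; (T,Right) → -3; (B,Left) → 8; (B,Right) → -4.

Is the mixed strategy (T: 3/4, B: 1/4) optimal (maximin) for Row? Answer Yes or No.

Against Left this mix gives (3/4)·(-7) + (1/4)·8 = -13/4.
Against Right this mix gives (3/4)·(-3) + (1/4)·(-4) = -13/4.
All of Column's active replies (Left, Right) yield -13/4, and no column does worse for Row. The mix makes Column indifferent and guarantees -13/4, so it is optimal.

Yes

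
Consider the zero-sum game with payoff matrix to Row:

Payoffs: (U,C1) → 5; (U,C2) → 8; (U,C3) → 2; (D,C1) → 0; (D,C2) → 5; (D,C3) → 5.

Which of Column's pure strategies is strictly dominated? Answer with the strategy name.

C1 holds Row's payoff strictly below C2 in every row: 5 < 8, 0 < 5.
So C2 is strictly dominated for Column.

C2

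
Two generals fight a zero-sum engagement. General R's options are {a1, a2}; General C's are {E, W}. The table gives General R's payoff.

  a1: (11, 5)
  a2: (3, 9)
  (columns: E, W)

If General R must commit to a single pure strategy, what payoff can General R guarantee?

5

Row minima: a1 → 5, a2 → 3.
The best of these is 5.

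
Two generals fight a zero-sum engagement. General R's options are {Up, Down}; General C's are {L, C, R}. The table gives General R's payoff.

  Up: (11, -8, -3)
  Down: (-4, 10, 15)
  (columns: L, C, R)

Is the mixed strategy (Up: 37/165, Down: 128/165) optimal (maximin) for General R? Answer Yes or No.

No

Against L this mix gives (37/165)·11 + (128/165)·(-4) = -7/11.
Against C this mix gives (37/165)·(-8) + (128/165)·10 = 328/55.
Against R this mix gives (37/165)·(-3) + (128/165)·15 = 603/55.
General C will play L, holding General R to -7/11. Shifting weight toward the row that does better against L would raise this floor (the equalizing mix achieves 26/11 against both L and C), so the proposed strategy is not optimal.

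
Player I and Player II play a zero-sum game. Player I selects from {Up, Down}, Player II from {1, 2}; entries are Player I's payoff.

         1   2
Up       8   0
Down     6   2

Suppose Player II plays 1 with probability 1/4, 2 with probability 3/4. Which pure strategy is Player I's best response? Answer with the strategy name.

Expected payoff of Up: (1/4)·8 + (3/4)·0 = 2.
Expected payoff of Down: (1/4)·6 + (3/4)·2 = 3.
The largest is 3, so Player I's best response is Down.

Down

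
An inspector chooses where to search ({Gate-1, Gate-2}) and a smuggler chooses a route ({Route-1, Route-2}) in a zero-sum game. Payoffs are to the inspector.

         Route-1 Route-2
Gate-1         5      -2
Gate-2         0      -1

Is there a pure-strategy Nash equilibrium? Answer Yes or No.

Yes

Row minima: Gate-1 → -2, Gate-2 → -1; maximin = -1.
Column maxima: Route-1 → 5, Route-2 → -1; minimax = -1.
maximin = minimax = -1, so a saddle point exists.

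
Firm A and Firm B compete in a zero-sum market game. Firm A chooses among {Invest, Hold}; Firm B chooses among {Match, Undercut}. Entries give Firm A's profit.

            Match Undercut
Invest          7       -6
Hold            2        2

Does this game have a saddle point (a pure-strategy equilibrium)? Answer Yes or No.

Row minima: Invest → -6, Hold → 2; maximin = 2.
Column maxima: Match → 7, Undercut → 2; minimax = 2.
maximin = minimax = 2, so a saddle point exists.

Yes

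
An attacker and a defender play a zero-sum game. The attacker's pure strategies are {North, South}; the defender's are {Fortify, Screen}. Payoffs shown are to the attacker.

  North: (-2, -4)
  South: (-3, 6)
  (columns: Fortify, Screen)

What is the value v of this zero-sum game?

-24/11

Row minima: North → -4, South → -3; maximin = -3.
Column maxima: Fortify → -2, Screen → 6; minimax = -2.
-3 ≠ -2, so there is no saddle point; optimal play is mixed.
Let the attacker play North with probability p. Expected payoff against Fortify: (-2)p + (-3)(1−p) = p − 3; against Screen: (-4)p + 6(1−p) = −10p + 6.
Setting these equal: p − 3 = −10p + 6 ⇒ 11p = 9 ⇒ p = 9/11, and the value is (1)·(9/11) − 3 = -24/11.
For the defender: with q = P(Fortify), equating North's and South's payoffs gives 2q − 4 = −9q + 6 ⇒ q = 10/11.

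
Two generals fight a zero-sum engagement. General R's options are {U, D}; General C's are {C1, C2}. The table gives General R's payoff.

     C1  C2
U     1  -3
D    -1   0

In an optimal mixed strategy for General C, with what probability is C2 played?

Row minima: U → -3, D → -1; maximin = -1.
Column maxima: C1 → 1, C2 → 0; minimax = 0.
-1 ≠ 0, so there is no saddle point; optimal play is mixed.
Let General R play U with probability p. Expected payoff against C1: 1p + (-1)(1−p) = 2p − 1; against C2: (-3)p + 0(1−p) = −3p.
Setting these equal: 2p − 1 = −3p ⇒ 5p = 1 ⇒ p = 1/5, and the value is (2)·(1/5) − 1 = -3/5.
For General C: with q = P(C1), equating U's and D's payoffs gives 4q − 3 = −q ⇒ q = 3/5.

2/5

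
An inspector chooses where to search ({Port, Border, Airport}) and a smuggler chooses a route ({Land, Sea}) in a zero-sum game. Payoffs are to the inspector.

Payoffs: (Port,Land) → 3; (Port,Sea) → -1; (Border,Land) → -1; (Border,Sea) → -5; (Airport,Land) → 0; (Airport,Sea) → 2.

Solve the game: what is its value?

1

Row minima: Port → -1, Border → -5, Airport → 0; maximin = 0.
Column maxima: Land → 3, Sea → 2; minimax = 2.
0 ≠ 2, so there is no saddle point; optimal play is mixed.
Border is strictly dominated by Port, so the inspector never plays it.
On the remaining 2×2 (Port, Airport vs Land, Sea):
Let the inspector play Port with probability p. Expected payoff against Land: 3p + 0(1−p) = 3p; against Sea: (-1)p + 2(1−p) = −3p + 2.
Setting these equal: 3p = −3p + 2 ⇒ 6p = 2 ⇒ p = 1/3, and the value is (3)·(1/3) = 1.
For the smuggler: with q = P(Land), equating Port's and Airport's payoffs gives 4q − 1 = −2q + 2 ⇒ q = 1/2.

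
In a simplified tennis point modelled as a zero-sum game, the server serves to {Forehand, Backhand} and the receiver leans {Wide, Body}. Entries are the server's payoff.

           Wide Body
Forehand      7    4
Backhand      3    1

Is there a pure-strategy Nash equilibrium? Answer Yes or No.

Yes

Row minima: Forehand → 4, Backhand → 1; maximin = 4.
Column maxima: Wide → 7, Body → 4; minimax = 4.
maximin = minimax = 4, so a saddle point exists.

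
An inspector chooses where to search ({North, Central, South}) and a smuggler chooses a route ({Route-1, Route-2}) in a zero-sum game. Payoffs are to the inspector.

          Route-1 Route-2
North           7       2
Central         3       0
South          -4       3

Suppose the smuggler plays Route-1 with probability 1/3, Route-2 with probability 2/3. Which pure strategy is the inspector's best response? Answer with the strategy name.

Expected payoff of North: (1/3)·7 + (2/3)·2 = 11/3.
Expected payoff of Central: (1/3)·3 + (2/3)·0 = 1.
Expected payoff of South: (1/3)·(-4) + (2/3)·3 = 2/3.
The largest is 11/3, so the inspector's best response is North.

North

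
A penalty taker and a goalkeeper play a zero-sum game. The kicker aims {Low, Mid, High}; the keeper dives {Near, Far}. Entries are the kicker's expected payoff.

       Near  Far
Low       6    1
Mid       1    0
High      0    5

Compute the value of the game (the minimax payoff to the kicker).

3

Row minima: Low → 1, Mid → 0, High → 0; maximin = 1.
Column maxima: Near → 6, Far → 5; minimax = 5.
1 ≠ 5, so there is no saddle point; optimal play is mixed.
Mid is strictly dominated by Low, so the kicker never plays it.
On the remaining 2×2 (Low, High vs Near, Far):
Let the kicker play Low with probability p. Expected payoff against Near: 6p + 0(1−p) = 6p; against Far: 1p + 5(1−p) = −4p + 5.
Setting these equal: 6p = −4p + 5 ⇒ 10p = 5 ⇒ p = 1/2, and the value is (6)·(1/2) = 3.
For the keeper: with q = P(Near), equating Low's and High's payoffs gives 5q + 1 = −5q + 5 ⇒ q = 2/5.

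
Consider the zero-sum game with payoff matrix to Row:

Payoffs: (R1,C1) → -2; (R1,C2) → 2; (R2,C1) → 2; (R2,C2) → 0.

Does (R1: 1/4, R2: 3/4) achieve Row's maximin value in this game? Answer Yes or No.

No

Against C1 this mix gives (1/4)·(-2) + (3/4)·2 = 1.
Against C2 this mix gives (1/4)·2 + (3/4)·0 = 1/2.
Column will play C2, holding Row to 1/2. Shifting weight toward the row that does better against C2 would raise this floor (the equalizing mix achieves 2/3 against both C2 and C1), so the proposed strategy is not optimal.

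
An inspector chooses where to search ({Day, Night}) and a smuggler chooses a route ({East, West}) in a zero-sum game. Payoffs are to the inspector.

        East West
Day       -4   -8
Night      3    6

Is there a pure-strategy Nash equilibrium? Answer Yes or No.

Row minima: Day → -8, Night → 3; maximin = 3.
Column maxima: East → 3, West → 6; minimax = 3.
maximin = minimax = 3, so a saddle point exists.

Yes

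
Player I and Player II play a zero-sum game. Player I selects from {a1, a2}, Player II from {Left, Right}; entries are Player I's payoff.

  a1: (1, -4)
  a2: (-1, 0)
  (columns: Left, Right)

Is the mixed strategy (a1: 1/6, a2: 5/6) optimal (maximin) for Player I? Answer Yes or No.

Yes

Against Left this mix gives (1/6)·1 + (5/6)·(-1) = -2/3.
Against Right this mix gives (1/6)·(-4) + (5/6)·0 = -2/3.
All of Player II's active replies (Left, Right) yield -2/3, and no column does worse for Player I. The mix makes Player II indifferent and guarantees -2/3, so it is optimal.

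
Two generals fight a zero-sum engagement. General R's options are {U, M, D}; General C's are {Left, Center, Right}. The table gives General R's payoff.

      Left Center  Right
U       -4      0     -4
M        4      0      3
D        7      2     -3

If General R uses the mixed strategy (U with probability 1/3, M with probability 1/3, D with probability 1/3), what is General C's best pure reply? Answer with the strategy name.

Right

If General C plays Left, General R's expected payoff is (1/3)·(-4) + (1/3)·4 + (1/3)·7 = 7/3.
If General C plays Center, General R's expected payoff is (1/3)·0 + (1/3)·0 + (1/3)·2 = 2/3.
If General C plays Right, General R's expected payoff is (1/3)·(-4) + (1/3)·3 + (1/3)·(-3) = -4/3.
General C minimizes General R's payoff; the smallest is -4/3, so the best response is Right.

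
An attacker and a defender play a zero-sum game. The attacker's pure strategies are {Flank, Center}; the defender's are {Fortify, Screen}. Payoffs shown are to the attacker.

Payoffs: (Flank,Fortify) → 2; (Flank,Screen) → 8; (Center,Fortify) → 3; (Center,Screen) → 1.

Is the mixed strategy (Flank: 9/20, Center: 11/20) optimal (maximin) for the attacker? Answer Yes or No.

No

Against Fortify this mix gives (9/20)·2 + (11/20)·3 = 51/20.
Against Screen this mix gives (9/20)·8 + (11/20)·1 = 83/20.
The defender will play Fortify, holding the attacker to 51/20. Shifting weight toward the row that does better against Fortify would raise this floor (the equalizing mix achieves 11/4 against both Fortify and Screen), so the proposed strategy is not optimal.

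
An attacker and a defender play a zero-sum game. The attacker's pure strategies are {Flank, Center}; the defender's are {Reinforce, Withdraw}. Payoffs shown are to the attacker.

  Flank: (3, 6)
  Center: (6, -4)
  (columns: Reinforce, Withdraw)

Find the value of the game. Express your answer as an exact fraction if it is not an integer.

Row minima: Flank → 3, Center → -4; maximin = 3.
Column maxima: Reinforce → 6, Withdraw → 6; minimax = 6.
3 ≠ 6, so there is no saddle point; optimal play is mixed.
Let the attacker play Flank with probability p. Expected payoff against Reinforce: 3p + 6(1−p) = −3p + 6; against Withdraw: 6p + (-4)(1−p) = 10p − 4.
Setting these equal: −3p + 6 = 10p − 4 ⇒ −13p = -10 ⇒ p = 10/13, and the value is (-3)·(10/13) + 6 = 48/13.
For the defender: with q = P(Reinforce), equating Flank's and Center's payoffs gives −3q + 6 = 10q − 4 ⇒ q = 10/13.

48/13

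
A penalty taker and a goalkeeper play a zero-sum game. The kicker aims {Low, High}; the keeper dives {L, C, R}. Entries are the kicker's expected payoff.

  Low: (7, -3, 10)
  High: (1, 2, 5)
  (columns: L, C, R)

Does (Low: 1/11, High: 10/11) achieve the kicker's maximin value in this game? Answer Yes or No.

Yes

Against L this mix gives (1/11)·7 + (10/11)·1 = 17/11.
Against C this mix gives (1/11)·(-3) + (10/11)·2 = 17/11.
Against R this mix gives (1/11)·10 + (10/11)·5 = 60/11.
All of the keeper's active replies (L, C) yield 17/11, and no column does worse for the kicker. The mix makes the keeper indifferent and guarantees 17/11, so it is optimal.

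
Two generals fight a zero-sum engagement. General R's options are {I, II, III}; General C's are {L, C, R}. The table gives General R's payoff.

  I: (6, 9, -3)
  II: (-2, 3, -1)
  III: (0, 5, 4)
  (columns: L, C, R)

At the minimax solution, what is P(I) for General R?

4/13

Row minima: I → -3, II → -2, III → 0; maximin = 0.
Column maxima: L → 6, C → 9, R → 4; minimax = 4.
0 ≠ 4, so there is no saddle point; optimal play is mixed.
II is strictly dominated by III, so General R never plays it.
C is strictly dominated by L (it gives General R strictly more in every row), so General C never plays it.
On the remaining 2×2 (I, III vs L, R):
Let General R play I with probability p. Expected payoff against L: 6p + 0(1−p) = 6p; against R: (-3)p + 4(1−p) = −7p + 4.
Setting these equal: 6p = −7p + 4 ⇒ 13p = 4 ⇒ p = 4/13, and the value is (6)·(4/13) = 24/13.
For General C: with q = P(L), equating I's and III's payoffs gives 9q − 3 = −4q + 4 ⇒ q = 7/13.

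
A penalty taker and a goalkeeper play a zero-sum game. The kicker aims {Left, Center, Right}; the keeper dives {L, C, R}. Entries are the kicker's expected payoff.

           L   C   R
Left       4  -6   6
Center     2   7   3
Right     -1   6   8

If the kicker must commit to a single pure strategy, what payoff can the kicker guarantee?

2

Row minima: Left → -6, Center → 2, Right → -1.
The best of these is 2.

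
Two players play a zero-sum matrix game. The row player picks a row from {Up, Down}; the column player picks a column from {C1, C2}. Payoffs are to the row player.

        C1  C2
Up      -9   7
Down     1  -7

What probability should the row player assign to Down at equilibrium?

2/3

Row minima: Up → -9, Down → -7; maximin = -7.
Column maxima: C1 → 1, C2 → 7; minimax = 1.
-7 ≠ 1, so there is no saddle point; optimal play is mixed.
Let the row player play Up with probability p. Expected payoff against C1: (-9)p + 1(1−p) = −10p + 1; against C2: 7p + (-7)(1−p) = 14p − 7.
Setting these equal: −10p + 1 = 14p − 7 ⇒ −24p = -8 ⇒ p = 1/3, and the value is (-10)·(1/3) + 1 = -7/3.
For the column player: with q = P(C1), equating Up's and Down's payoffs gives −16q + 7 = 8q − 7 ⇒ q = 7/12.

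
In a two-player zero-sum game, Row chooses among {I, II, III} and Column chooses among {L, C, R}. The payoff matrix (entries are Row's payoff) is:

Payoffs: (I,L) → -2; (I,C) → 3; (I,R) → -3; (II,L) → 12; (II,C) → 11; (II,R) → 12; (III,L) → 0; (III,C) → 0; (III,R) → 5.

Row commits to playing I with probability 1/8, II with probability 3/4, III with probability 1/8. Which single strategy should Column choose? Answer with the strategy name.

C

If Column plays L, Row's expected payoff is (1/8)·(-2) + (3/4)·12 + (1/8)·0 = 35/4.
If Column plays C, Row's expected payoff is (1/8)·3 + (3/4)·11 + (1/8)·0 = 69/8.
If Column plays R, Row's expected payoff is (1/8)·(-3) + (3/4)·12 + (1/8)·5 = 37/4.
Column minimizes Row's payoff; the smallest is 69/8, so the best response is C.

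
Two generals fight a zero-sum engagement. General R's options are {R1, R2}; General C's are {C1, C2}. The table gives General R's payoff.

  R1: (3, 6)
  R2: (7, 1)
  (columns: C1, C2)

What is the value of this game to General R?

Row minima: R1 → 3, R2 → 1; maximin = 3.
Column maxima: C1 → 7, C2 → 6; minimax = 6.
3 ≠ 6, so there is no saddle point; optimal play is mixed.
Let General R play R1 with probability p. Expected payoff against C1: 3p + 7(1−p) = −4p + 7; against C2: 6p + 1(1−p) = 5p + 1.
Setting these equal: −4p + 7 = 5p + 1 ⇒ −9p = -6 ⇒ p = 2/3, and the value is (-4)·(2/3) + 7 = 13/3.
For General C: with q = P(C1), equating R1's and R2's payoffs gives −3q + 6 = 6q + 1 ⇒ q = 5/9.

13/3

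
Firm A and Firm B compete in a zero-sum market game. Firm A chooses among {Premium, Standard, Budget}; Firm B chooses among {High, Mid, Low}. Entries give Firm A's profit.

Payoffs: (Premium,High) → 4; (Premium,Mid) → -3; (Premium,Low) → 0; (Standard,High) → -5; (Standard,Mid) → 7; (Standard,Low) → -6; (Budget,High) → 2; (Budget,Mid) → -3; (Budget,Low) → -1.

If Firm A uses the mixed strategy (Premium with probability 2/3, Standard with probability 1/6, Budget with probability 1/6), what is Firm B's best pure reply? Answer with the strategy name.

Mid

If Firm B plays High, Firm A's expected payoff is (2/3)·4 + (1/6)·(-5) + (1/6)·2 = 13/6.
If Firm B plays Mid, Firm A's expected payoff is (2/3)·(-3) + (1/6)·7 + (1/6)·(-3) = -4/3.
If Firm B plays Low, Firm A's expected payoff is (2/3)·0 + (1/6)·(-6) + (1/6)·(-1) = -7/6.
Firm B minimizes Firm A's payoff; the smallest is -4/3, so the best response is Mid.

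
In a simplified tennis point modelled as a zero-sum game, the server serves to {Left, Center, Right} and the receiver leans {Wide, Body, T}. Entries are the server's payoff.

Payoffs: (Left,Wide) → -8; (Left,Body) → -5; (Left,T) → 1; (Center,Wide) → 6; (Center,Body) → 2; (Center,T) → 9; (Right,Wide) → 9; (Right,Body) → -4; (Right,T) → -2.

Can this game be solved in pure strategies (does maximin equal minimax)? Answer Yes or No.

Row minima: Left → -8, Center → 2, Right → -4; maximin = 2.
Column maxima: Wide → 9, Body → 2, T → 9; minimax = 2.
maximin = minimax = 2, so a saddle point exists.

Yes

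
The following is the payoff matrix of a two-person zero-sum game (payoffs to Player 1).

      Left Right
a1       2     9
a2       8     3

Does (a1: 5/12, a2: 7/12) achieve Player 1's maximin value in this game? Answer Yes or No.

Against Left this mix gives (5/12)·2 + (7/12)·8 = 11/2.
Against Right this mix gives (5/12)·9 + (7/12)·3 = 11/2.
All of Player 2's active replies (Left, Right) yield 11/2, and no column does worse for Player 1. The mix makes Player 2 indifferent and guarantees 11/2, so it is optimal.

Yes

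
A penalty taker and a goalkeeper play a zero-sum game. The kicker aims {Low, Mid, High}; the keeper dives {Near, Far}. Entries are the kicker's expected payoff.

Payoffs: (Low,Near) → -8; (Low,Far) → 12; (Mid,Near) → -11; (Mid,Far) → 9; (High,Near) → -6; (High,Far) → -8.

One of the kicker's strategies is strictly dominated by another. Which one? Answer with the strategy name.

Mid

Low gives a strictly higher payoff than Mid against every column: -8 > -11, 12 > 9.
So Mid is strictly dominated and the kicker never plays it.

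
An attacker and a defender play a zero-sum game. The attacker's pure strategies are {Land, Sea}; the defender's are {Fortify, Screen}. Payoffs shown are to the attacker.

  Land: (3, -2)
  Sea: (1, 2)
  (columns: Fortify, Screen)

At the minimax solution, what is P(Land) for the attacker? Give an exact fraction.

1/6

Row minima: Land → -2, Sea → 1; maximin = 1.
Column maxima: Fortify → 3, Screen → 2; minimax = 2.
1 ≠ 2, so there is no saddle point; optimal play is mixed.
Let the attacker play Land with probability p. Expected payoff against Fortify: 3p + 1(1−p) = 2p + 1; against Screen: (-2)p + 2(1−p) = −4p + 2.
Setting these equal: 2p + 1 = −4p + 2 ⇒ 6p = 1 ⇒ p = 1/6, and the value is (2)·(1/6) + 1 = 4/3.
For the defender: with q = P(Fortify), equating Land's and Sea's payoffs gives 5q − 2 = −q + 2 ⇒ q = 2/3.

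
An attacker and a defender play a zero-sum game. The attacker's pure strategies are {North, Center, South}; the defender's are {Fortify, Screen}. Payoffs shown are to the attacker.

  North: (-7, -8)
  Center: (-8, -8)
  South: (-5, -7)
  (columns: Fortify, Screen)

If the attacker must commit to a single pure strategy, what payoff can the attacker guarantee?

Row minima: North → -8, Center → -8, South → -7.
The best of these is -7.

-7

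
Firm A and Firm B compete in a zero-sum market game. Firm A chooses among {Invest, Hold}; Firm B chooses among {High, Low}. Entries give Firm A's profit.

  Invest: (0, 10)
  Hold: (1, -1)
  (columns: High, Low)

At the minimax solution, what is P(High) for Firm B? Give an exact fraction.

11/12

Row minima: Invest → 0, Hold → -1; maximin = 0.
Column maxima: High → 1, Low → 10; minimax = 1.
0 ≠ 1, so there is no saddle point; optimal play is mixed.
Let Firm A play Invest with probability p. Expected payoff against High: 0p + 1(1−p) = −p + 1; against Low: 10p + (-1)(1−p) = 11p − 1.
Setting these equal: −p + 1 = 11p − 1 ⇒ −12p = -2 ⇒ p = 1/6, and the value is (-1)·(1/6) + 1 = 5/6.
For Firm B: with q = P(High), equating Invest's and Hold's payoffs gives −10q + 10 = 2q − 1 ⇒ q = 11/12.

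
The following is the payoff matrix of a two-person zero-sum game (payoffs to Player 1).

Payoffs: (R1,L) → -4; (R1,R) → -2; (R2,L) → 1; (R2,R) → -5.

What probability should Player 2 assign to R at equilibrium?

Row minima: R1 → -4, R2 → -5; maximin = -4.
Column maxima: L → 1, R → -2; minimax = -2.
-4 ≠ -2, so there is no saddle point; optimal play is mixed.
Let Player 1 play R1 with probability p. Expected payoff against L: (-4)p + 1(1−p) = −5p + 1; against R: (-2)p + (-5)(1−p) = 3p − 5.
Setting these equal: −5p + 1 = 3p − 5 ⇒ −8p = -6 ⇒ p = 3/4, and the value is (-5)·(3/4) + 1 = -11/4.
For Player 2: with q = P(L), equating R1's and R2's payoffs gives −2q − 2 = 6q − 5 ⇒ q = 3/8.

5/8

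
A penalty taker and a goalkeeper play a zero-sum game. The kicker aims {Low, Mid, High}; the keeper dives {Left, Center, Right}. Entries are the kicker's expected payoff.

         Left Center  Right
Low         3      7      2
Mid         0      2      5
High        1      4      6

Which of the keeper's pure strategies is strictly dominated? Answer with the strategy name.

Center

Left holds the kicker's payoff strictly below Center in every row: 3 < 7, 0 < 2, 1 < 4.
So Center is strictly dominated for the keeper.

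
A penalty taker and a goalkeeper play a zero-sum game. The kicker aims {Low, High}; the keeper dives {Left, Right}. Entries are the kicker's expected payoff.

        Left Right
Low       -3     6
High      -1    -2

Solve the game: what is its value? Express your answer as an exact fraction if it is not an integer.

-6/5

Row minima: Low → -3, High → -2; maximin = -2.
Column maxima: Left → -1, Right → 6; minimax = -1.
-2 ≠ -1, so there is no saddle point; optimal play is mixed.
Let the kicker play Low with probability p. Expected payoff against Left: (-3)p + (-1)(1−p) = −2p − 1; against Right: 6p + (-2)(1−p) = 8p − 2.
Setting these equal: −2p − 1 = 8p − 2 ⇒ −10p = -1 ⇒ p = 1/10, and the value is (-2)·(1/10) − 1 = -6/5.
For the keeper: with q = P(Left), equating Low's and High's payoffs gives −9q + 6 = q − 2 ⇒ q = 4/5.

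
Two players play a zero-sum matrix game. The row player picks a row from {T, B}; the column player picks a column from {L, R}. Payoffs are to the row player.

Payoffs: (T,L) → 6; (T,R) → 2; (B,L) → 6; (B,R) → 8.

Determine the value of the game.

Row minima: T → 2, B → 6; maximin = 6.
Column maxima: L → 6, R → 8; minimax = 6.
Since maximin = minimax = 6, there is a saddle point and the value is 6.

6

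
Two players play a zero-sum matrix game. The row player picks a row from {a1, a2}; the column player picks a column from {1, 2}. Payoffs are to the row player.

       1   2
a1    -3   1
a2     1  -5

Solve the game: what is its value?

-7/5

Row minima: a1 → -3, a2 → -5; maximin = -3.
Column maxima: 1 → 1, 2 → 1; minimax = 1.
-3 ≠ 1, so there is no saddle point; optimal play is mixed.
Let the row player play a1 with probability p. Expected payoff against 1: (-3)p + 1(1−p) = −4p + 1; against 2: 1p + (-5)(1−p) = 6p − 5.
Setting these equal: −4p + 1 = 6p − 5 ⇒ −10p = -6 ⇒ p = 3/5, and the value is (-4)·(3/5) + 1 = -7/5.
For the column player: with q = P(1), equating a1's and a2's payoffs gives −4q + 1 = 6q − 5 ⇒ q = 3/5.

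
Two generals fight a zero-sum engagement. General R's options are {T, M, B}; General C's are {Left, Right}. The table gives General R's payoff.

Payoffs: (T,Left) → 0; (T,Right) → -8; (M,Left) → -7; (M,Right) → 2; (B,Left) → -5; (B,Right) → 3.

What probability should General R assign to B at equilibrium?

Row minima: T → -8, M → -7, B → -5; maximin = -5.
Column maxima: Left → 0, Right → 3; minimax = 0.
-5 ≠ 0, so there is no saddle point; optimal play is mixed.
M is strictly dominated by B, so General R never plays it.
On the remaining 2×2 (T, B vs Left, Right):
Let General R play T with probability p. Expected payoff against Left: 0p + (-5)(1−p) = 5p − 5; against Right: (-8)p + 3(1−p) = −11p + 3.
Setting these equal: 5p − 5 = −11p + 3 ⇒ 16p = 8 ⇒ p = 1/2, and the value is (5)·(1/2) − 5 = -5/2.
For General C: with q = P(Left), equating T's and B's payoffs gives 8q − 8 = −8q + 3 ⇒ q = 11/16.

1/2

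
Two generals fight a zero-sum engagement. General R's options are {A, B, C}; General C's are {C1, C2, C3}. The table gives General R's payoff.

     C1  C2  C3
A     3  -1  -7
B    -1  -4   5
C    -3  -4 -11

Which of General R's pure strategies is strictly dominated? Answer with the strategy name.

A gives a strictly higher payoff than C against every column: 3 > -3, -1 > -4, -7 > -11.
So C is strictly dominated and General R never plays it.

C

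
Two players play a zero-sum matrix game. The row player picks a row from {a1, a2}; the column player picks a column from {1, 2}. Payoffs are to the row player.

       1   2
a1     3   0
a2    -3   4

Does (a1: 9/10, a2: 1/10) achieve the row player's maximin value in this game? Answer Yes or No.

No

Against 1 this mix gives (9/10)·3 + (1/10)·(-3) = 12/5.
Against 2 this mix gives (9/10)·0 + (1/10)·4 = 2/5.
The column player will play 2, holding the row player to 2/5. Shifting weight toward the row that does better against 2 would raise this floor (the equalizing mix achieves 6/5 against both 2 and 1), so the proposed strategy is not optimal.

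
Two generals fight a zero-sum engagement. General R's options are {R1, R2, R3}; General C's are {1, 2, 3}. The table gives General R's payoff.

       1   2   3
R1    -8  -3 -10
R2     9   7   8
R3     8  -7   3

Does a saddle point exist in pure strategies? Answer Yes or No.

Yes

Row minima: R1 → -10, R2 → 7, R3 → -7; maximin = 7.
Column maxima: 1 → 9, 2 → 7, 3 → 8; minimax = 7.
maximin = minimax = 7, so a saddle point exists.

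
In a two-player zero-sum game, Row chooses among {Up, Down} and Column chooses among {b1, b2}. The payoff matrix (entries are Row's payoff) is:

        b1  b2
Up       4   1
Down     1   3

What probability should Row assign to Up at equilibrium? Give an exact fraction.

Row minima: Up → 1, Down → 1; maximin = 1.
Column maxima: b1 → 4, b2 → 3; minimax = 3.
1 ≠ 3, so there is no saddle point; optimal play is mixed.
Let Row play Up with probability p. Expected payoff against b1: 4p + 1(1−p) = 3p + 1; against b2: 1p + 3(1−p) = −2p + 3.
Setting these equal: 3p + 1 = −2p + 3 ⇒ 5p = 2 ⇒ p = 2/5, and the value is (3)·(2/5) + 1 = 11/5.
For Column: with q = P(b1), equating Up's and Down's payoffs gives 3q + 1 = −2q + 3 ⇒ q = 2/5.

2/5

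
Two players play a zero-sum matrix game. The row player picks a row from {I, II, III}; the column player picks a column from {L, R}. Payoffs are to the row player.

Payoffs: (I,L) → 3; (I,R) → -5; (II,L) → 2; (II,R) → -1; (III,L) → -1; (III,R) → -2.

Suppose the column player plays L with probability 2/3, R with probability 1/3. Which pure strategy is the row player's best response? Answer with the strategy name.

Expected payoff of I: (2/3)·3 + (1/3)·(-5) = 1/3.
Expected payoff of II: (2/3)·2 + (1/3)·(-1) = 1.
Expected payoff of III: (2/3)·(-1) + (1/3)·(-2) = -4/3.
The largest is 1, so the row player's best response is II.

II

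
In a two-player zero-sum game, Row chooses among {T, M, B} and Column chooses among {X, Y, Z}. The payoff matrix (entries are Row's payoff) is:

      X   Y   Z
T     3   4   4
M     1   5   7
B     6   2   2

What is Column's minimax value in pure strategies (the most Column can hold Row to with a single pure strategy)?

Column maxima: X → 6, Y → 5, Z → 7.
The smallest of these is 5.

5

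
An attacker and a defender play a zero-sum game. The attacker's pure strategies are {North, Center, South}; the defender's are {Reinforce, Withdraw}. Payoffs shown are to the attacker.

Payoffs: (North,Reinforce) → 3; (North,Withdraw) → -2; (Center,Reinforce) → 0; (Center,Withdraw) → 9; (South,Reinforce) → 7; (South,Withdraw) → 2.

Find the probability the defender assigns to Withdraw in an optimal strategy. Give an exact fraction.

Row minima: North → -2, Center → 0, South → 2; maximin = 2.
Column maxima: Reinforce → 7, Withdraw → 9; minimax = 7.
2 ≠ 7, so there is no saddle point; optimal play is mixed.
North is strictly dominated by South, so the attacker never plays it.
On the remaining 2×2 (Center, South vs Reinforce, Withdraw):
Let the attacker play Center with probability p. Expected payoff against Reinforce: 0p + 7(1−p) = −7p + 7; against Withdraw: 9p + 2(1−p) = 7p + 2.
Setting these equal: −7p + 7 = 7p + 2 ⇒ −14p = -5 ⇒ p = 5/14, and the value is (-7)·(5/14) + 7 = 9/2.
For the defender: with q = P(Reinforce), equating Center's and South's payoffs gives −9q + 9 = 5q + 2 ⇒ q = 1/2.

1/2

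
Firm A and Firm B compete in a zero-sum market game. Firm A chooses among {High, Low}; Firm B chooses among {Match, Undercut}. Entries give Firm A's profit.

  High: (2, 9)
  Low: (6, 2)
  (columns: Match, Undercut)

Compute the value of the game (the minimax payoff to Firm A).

Row minima: High → 2, Low → 2; maximin = 2.
Column maxima: Match → 6, Undercut → 9; minimax = 6.
2 ≠ 6, so there is no saddle point; optimal play is mixed.
Let Firm A play High with probability p. Expected payoff against Match: 2p + 6(1−p) = −4p + 6; against Undercut: 9p + 2(1−p) = 7p + 2.
Setting these equal: −4p + 6 = 7p + 2 ⇒ −11p = -4 ⇒ p = 4/11, and the value is (-4)·(4/11) + 6 = 50/11.
For Firm B: with q = P(Match), equating High's and Low's payoffs gives −7q + 9 = 4q + 2 ⇒ q = 7/11.

50/11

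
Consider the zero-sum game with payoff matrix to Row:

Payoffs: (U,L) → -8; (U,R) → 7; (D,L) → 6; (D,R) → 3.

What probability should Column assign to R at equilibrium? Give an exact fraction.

Row minima: U → -8, D → 3; maximin = 3.
Column maxima: L → 6, R → 7; minimax = 6.
3 ≠ 6, so there is no saddle point; optimal play is mixed.
Let Row play U with probability p. Expected payoff against L: (-8)p + 6(1−p) = −14p + 6; against R: 7p + 3(1−p) = 4p + 3.
Setting these equal: −14p + 6 = 4p + 3 ⇒ −18p = -3 ⇒ p = 1/6, and the value is (-14)·(1/6) + 6 = 11/3.
For Column: with q = P(L), equating U's and D's payoffs gives −15q + 7 = 3q + 3 ⇒ q = 2/9.

7/9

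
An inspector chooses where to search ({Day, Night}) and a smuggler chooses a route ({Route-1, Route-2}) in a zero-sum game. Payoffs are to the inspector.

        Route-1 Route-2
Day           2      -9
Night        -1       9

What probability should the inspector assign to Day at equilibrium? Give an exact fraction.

Row minima: Day → -9, Night → -1; maximin = -1.
Column maxima: Route-1 → 2, Route-2 → 9; minimax = 2.
-1 ≠ 2, so there is no saddle point; optimal play is mixed.
Let the inspector play Day with probability p. Expected payoff against Route-1: 2p + (-1)(1−p) = 3p − 1; against Route-2: (-9)p + 9(1−p) = −18p + 9.
Setting these equal: 3p − 1 = −18p + 9 ⇒ 21p = 10 ⇒ p = 10/21, and the value is (3)·(10/21) − 1 = 3/7.
For the smuggler: with q = P(Route-1), equating Day's and Night's payoffs gives 11q − 9 = −10q + 9 ⇒ q = 6/7.

10/21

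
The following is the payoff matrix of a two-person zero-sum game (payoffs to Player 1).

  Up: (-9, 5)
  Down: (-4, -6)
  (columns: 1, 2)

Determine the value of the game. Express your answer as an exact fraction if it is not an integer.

-37/8

Row minima: Up → -9, Down → -6; maximin = -6.
Column maxima: 1 → -4, 2 → 5; minimax = -4.
-6 ≠ -4, so there is no saddle point; optimal play is mixed.
Let Player 1 play Up with probability p. Expected payoff against 1: (-9)p + (-4)(1−p) = −5p − 4; against 2: 5p + (-6)(1−p) = 11p − 6.
Setting these equal: −5p − 4 = 11p − 6 ⇒ −16p = -2 ⇒ p = 1/8, and the value is (-5)·(1/8) − 4 = -37/8.
For Player 2: with q = P(1), equating Up's and Down's payoffs gives −14q + 5 = 2q − 6 ⇒ q = 11/16.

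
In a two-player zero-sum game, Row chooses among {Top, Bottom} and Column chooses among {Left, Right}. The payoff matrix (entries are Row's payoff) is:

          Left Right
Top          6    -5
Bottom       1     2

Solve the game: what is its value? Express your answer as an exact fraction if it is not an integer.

17/12

Row minima: Top → -5, Bottom → 1; maximin = 1.
Column maxima: Left → 6, Right → 2; minimax = 2.
1 ≠ 2, so there is no saddle point; optimal play is mixed.
Let Row play Top with probability p. Expected payoff against Left: 6p + 1(1−p) = 5p + 1; against Right: (-5)p + 2(1−p) = −7p + 2.
Setting these equal: 5p + 1 = −7p + 2 ⇒ 12p = 1 ⇒ p = 1/12, and the value is (5)·(1/12) + 1 = 17/12.
For Column: with q = P(Left), equating Top's and Bottom's payoffs gives 11q − 5 = −q + 2 ⇒ q = 7/12.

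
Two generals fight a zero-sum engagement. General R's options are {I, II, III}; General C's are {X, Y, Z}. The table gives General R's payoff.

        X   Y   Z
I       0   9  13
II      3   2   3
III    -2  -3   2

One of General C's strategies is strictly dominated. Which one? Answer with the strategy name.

Z

Y holds General R's payoff strictly below Z in every row: 9 < 13, 2 < 3, -3 < 2.
So Z is strictly dominated for General C.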